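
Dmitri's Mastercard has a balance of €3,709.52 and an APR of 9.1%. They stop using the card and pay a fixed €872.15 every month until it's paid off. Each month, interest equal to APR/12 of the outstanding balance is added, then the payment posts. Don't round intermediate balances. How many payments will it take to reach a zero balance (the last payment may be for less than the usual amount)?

5 payments

Monthly rate r = 9.1%/12 = 0.758333% = 0.00758333.
Recurrence: B ← B·(1+r) − €872.15.
Month 1: interest €28.13; balance after payment €2,865.50.
Month 2: interest €21.73; balance after payment €2,015.08.
Month 3: interest €15.28; balance after payment €1,158.21.
Month 4: interest €8.78; balance after payment €294.84.
Month 5: interest €2.24; balance after payment €0.00.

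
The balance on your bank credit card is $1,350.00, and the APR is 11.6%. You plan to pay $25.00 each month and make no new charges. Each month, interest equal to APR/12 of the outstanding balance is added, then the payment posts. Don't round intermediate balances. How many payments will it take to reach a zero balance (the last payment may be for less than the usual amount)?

Monthly rate r = 11.6%/12 = 0.966667% = 0.00966667.
Recurrence: B ← B·(1+r) − $25.00.
Month 1: interest $13.05; balance after payment $1,338.05.
Month 2: interest $12.93; balance after payment $1,325.98.
Closed form: n = −ln(1 − rB₀/P)/ln(1+r) = −ln(0.478)/ln(1.00967) ≈ 76.728, so the balance reaches zero during payment 77.

77 payments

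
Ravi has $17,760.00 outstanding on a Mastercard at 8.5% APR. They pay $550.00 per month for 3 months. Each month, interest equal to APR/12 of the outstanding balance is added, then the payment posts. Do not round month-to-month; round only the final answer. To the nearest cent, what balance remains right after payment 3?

$16,478.36

Monthly rate r = 8.5%/12 = 0.708333% = 0.00708333.
Each month: B ← B·(1+r) − $550.00.
Month 1: interest $125.80; balance after payment $17,335.80.
Month 2: interest $122.80; balance after payment $16,908.60.
Month 3: interest $119.77; balance after payment $16,478.36.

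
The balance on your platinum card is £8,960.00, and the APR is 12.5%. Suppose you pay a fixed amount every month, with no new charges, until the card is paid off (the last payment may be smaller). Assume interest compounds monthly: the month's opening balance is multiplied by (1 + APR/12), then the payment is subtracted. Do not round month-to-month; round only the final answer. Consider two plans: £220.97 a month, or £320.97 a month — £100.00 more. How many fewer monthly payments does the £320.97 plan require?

19 fewer payments

Monthly rate r = 12.5%/12 = 1.04167% = 0.0104167.
At £220.97/mo: n = ⌈−ln(1 − rB₀/P)/ln(1+r)⌉ = 53 payments (last £212.73); total interest = total paid − £8,960.00 = £2,743.17.
At £320.97/mo: 34 payments (last £50.55); total interest £1,682.56.
Payments saved = 53 − 34 = 19.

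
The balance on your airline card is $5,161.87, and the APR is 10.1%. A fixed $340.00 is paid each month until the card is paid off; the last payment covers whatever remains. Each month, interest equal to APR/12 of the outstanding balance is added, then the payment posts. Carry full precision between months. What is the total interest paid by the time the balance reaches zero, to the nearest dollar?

$384

Monthly rate r = 10.1%/12 = 0.841667% = 0.00841667.
Payoff takes n = ⌈−ln(1 − rB₀/P)/ln(1+r)⌉ = ⌈16.312⌉ = 17 payments; the last is $106.28.
Total paid = 16·$340.00 + $106.28 = $5,546.28.
Total interest = total paid − principal = $5,546.28 − $5,161.87 = $384.41.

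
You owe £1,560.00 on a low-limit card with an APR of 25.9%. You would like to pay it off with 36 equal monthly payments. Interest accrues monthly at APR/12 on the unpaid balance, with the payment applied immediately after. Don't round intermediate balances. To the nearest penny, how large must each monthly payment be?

Monthly rate r = 25.9%/12 = 2.15833% = 0.0215833.
Level-payment amortization: P = B₀·r / (1 − (1+r)^(−n)) = 1560.00·0.0215833 / (1 − 1.02158^(−36)).
Denominator 1 − (1+r)^(−36) = 0.536400204.
P = 33.67 / 0.536400204 ≈ 62.77.

£62.77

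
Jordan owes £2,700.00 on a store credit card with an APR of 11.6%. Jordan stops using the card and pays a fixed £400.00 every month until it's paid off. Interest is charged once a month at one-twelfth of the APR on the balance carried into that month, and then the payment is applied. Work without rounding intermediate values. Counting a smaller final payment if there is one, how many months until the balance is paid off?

Monthly rate r = 11.6%/12 = 0.966667% = 0.00966667.
Recurrence: B ← B·(1+r) − £400.00.
Month 1: interest £26.10; balance after payment £2,326.10.
Month 2: interest £22.49; balance after payment £1,948.59.
Closed form: n = −ln(1 − rB₀/P)/ln(1+r) = −ln(0.93475)/ln(1.00967) ≈ 7.014, so the balance reaches zero during payment 8.

8 payments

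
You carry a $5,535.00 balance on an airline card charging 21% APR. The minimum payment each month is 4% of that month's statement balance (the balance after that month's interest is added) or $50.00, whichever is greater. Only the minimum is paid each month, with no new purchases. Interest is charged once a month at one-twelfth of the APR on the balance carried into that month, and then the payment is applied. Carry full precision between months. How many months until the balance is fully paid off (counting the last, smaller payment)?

Monthly rate r = 21%/12 = 1.75% = 0.0175.
While 4% of the post-interest balance exceeds $50.00, each month B ← (B·(1+r))·(1 − 0.04), i.e. B shrinks by the factor (1+r)·0.96 = 0.9768.
This holds for months 1–65. Entering month 66 the balance is $1,203.61; 4% of the post-interest balance is now below $50.00, so the flat $50.00 minimum applies from here.
From month 66 a fixed $50.00 at rate r clears $1,203.61 in 32 more payments. Total: 65 + 32 = 97 months.

97 months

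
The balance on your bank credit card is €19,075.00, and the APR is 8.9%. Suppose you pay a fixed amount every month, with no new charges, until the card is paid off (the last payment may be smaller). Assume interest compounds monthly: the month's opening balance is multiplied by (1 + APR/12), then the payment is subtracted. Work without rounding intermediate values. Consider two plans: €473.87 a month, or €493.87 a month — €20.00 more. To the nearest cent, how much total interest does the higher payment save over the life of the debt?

€182.01

Monthly rate r = 8.9%/12 = 0.741667% = 0.00741667.
At €473.87/mo: n = ⌈−ln(1 − rB₀/P)/ln(1+r)⌉ = 48 payments (last €468.53); total interest = total paid − €19,075.00 = €3,665.42.
At €493.87/mo: 46 payments (last €334.26); total interest €3,483.41.
Interest saved = €3,665.42 − €3,483.41 = €182.01.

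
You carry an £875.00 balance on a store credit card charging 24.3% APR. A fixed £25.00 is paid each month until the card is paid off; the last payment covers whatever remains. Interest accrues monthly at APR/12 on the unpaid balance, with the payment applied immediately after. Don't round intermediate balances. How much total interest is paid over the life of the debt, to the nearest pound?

Monthly rate r = 24.3%/12 = 2.025% = 0.02025.
Payoff takes n = ⌈−ln(1 − rB₀/P)/ln(1+r)⌉ = ⌈61.532⌉ = 62 payments; the last is £13.36.
Total paid = 61·£25.00 + £13.36 = £1,538.36.
Total interest = total paid − principal = £1,538.36 − £875.00 = £663.36.

£663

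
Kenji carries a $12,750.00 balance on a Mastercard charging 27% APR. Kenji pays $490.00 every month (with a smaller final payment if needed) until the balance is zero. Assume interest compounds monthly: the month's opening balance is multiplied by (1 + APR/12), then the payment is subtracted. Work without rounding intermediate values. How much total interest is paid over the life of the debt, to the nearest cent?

$6,643.43

Monthly rate r = 27%/12 = 2.25% = 0.0225.
Payoff takes n = ⌈−ln(1 − rB₀/P)/ln(1+r)⌉ = ⌈39.576⌉ = 40 payments; the last is $283.43.
Total paid = 39·$490.00 + $283.43 = $19,393.43.
Total interest = total paid − principal = $19,393.43 − $12,750.00 = $6,643.43.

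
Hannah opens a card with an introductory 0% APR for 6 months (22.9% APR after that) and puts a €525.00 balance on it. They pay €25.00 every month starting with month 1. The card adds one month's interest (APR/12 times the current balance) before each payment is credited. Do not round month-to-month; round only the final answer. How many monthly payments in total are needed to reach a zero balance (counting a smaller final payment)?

24 payments

Promo months 1–6 at r₀ = 0%/12 = 0; months 7+ at r₁ = 22.9%/12 = 0.0190833.
After month 6 (no interest yet): B = €525.00 − 6·€25.00 = €375.00.
Then at r₁ with €25.00/mo: n₂ = −ln(1 − r₁·B/P)/ln(1+r₁) ≈ 17.84 → 18 more payments.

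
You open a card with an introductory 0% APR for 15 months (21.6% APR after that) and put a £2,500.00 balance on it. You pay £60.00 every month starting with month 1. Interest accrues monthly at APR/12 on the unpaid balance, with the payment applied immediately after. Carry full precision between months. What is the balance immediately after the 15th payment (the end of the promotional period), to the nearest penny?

Promo months 1–15 at r₀ = 0%/12 = 0; months 16+ at r₁ = 21.6%/12 = 0.018.
After month 15 (no interest yet): B = £2,500.00 − 15·£60.00 = £1,600.00.

£1,600.00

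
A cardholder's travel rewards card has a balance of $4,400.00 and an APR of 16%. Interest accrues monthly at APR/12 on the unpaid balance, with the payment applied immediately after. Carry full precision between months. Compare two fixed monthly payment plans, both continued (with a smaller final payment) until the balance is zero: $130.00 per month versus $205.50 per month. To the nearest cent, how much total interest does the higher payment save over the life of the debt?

Monthly rate r = 16%/12 = 1.33333% = 0.0133333.
At $130.00/mo: n = ⌈−ln(1 − rB₀/P)/ln(1+r)⌉ = 46 payments (last $40.77); total interest = total paid − $4,400.00 = $1,490.77.
At $205.50/mo: 26 payments (last $78.16); total interest $815.66.
Interest saved = $1,490.77 − $815.66 = $675.11.

$675.11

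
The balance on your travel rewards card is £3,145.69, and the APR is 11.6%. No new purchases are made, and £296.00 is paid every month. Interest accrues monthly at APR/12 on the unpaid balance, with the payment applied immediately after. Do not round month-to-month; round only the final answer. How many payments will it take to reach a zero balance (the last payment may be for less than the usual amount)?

Monthly rate r = 11.6%/12 = 0.966667% = 0.00966667.
Recurrence: B ← B·(1+r) − £296.00.
Month 1: interest £30.41; balance after payment £2,880.10.
Month 2: interest £27.84; balance after payment £2,611.94.
Closed form: n = −ln(1 − rB₀/P)/ln(1+r) = −ln(0.89727)/ln(1.00967) ≈ 11.268, so the balance reaches zero during payment 12.

12 payments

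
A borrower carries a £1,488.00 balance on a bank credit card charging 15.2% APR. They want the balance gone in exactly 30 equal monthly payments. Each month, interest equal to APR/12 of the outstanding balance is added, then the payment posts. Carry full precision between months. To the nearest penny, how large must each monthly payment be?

Monthly rate r = 15.2%/12 = 1.26667% = 0.0126667.
Level-payment amortization: P = B₀·r / (1 − (1+r)^(−n)) = 1488.00·0.0126667 / (1 − 1.01267^(−30)).
Denominator 1 − (1+r)^(−30) = 0.314504583.
P = 18.848 / 0.314504583 ≈ 59.93.

£59.93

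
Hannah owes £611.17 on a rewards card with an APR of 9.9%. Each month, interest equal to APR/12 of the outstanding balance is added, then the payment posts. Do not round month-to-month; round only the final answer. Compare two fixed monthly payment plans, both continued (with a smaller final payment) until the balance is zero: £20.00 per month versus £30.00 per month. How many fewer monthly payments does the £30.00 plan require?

13 fewer payments

Monthly rate r = 9.9%/12 = 0.825% = 0.00825.
At £20.00/mo: n = ⌈−ln(1 − rB₀/P)/ln(1+r)⌉ = 36 payments (last £7.15); total interest = total paid − £611.17 = £95.98.
At £30.00/mo: 23 payments (last £11.91); total interest £60.74.
Payments saved = 36 − 23 = 13.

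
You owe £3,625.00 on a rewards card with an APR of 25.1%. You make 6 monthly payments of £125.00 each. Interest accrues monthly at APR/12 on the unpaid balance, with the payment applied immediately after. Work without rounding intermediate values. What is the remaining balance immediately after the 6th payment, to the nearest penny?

£3,314.07

Monthly rate r = 25.1%/12 = 2.09167% = 0.0209167.
Each month: B ← B·(1+r) − £125.00.
Month 1: interest £75.82; balance after payment £3,575.82.
Month 2: interest £74.79; balance after payment £3,525.62.
Month 3: interest £73.74; balance after payment £3,474.36.
Month 4: interest £72.67; balance after payment £3,422.03.
Month 5: interest £71.58; balance after payment £3,368.61.
Month 6: interest £70.46; balance after payment £3,314.07.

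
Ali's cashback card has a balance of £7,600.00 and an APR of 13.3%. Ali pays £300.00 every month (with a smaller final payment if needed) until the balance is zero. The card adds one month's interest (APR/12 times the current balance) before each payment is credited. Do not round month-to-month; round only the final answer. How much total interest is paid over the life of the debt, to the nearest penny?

£1,370.59

Monthly rate r = 13.3%/12 = 1.10833% = 0.0110833.
Payoff takes n = ⌈−ln(1 − rB₀/P)/ln(1+r)⌉ = ⌈29.901⌉ = 30 payments; the last is £270.59.
Total paid = 29·£300.00 + £270.59 = £8,970.59.
Total interest = total paid − principal = £8,970.59 − £7,600.00 = £1,370.59.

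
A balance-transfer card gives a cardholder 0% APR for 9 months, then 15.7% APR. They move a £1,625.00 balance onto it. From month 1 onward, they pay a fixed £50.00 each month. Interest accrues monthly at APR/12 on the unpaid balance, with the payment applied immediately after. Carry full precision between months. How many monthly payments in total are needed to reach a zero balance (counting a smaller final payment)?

38 months

Promo months 1–9 at r₀ = 0%/12 = 0; months 10+ at r₁ = 15.7%/12 = 0.0130833.
After month 9 (no interest yet): B = £1,625.00 − 9·£50.00 = £1,175.00.
Then at r₁ with £50.00/mo: n₂ = −ln(1 − r₁·B/P)/ln(1+r₁) ≈ 28.26 → 29 more payments.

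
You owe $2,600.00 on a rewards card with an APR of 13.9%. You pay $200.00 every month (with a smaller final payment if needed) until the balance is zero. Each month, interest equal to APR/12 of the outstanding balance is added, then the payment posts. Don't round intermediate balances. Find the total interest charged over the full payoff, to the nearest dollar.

Monthly rate r = 13.9%/12 = 1.15833% = 0.0115833.
Payoff takes n = ⌈−ln(1 − rB₀/P)/ln(1+r)⌉ = ⌈14.171⌉ = 15 payments; the last is $34.39.
Total paid = 14·$200.00 + $34.39 = $2,834.39.
Total interest = total paid − principal = $2,834.39 − $2,600.00 = $234.39.

$234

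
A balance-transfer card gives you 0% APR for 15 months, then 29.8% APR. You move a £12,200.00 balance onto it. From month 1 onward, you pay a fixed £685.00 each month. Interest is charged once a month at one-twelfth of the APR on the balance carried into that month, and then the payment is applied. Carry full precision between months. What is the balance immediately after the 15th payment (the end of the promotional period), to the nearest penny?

Promo months 1–15 at r₀ = 0%/12 = 0; months 16+ at r₁ = 29.8%/12 = 0.0248333.
After month 15 (no interest yet): B = £12,200.00 − 15·£685.00 = £1,925.00.

£1,925.00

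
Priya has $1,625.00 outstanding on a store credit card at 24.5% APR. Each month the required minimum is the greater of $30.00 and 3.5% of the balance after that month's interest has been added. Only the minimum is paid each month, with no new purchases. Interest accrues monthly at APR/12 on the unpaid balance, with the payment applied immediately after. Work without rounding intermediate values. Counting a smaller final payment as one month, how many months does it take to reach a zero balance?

Monthly rate r = 24.5%/12 = 2.04167% = 0.0204167.
While 3.5% of the post-interest balance exceeds $30.00, each month B ← (B·(1+r))·(1 − 0.035), i.e. B shrinks by the factor (1+r)·0.965 = 0.9847.
This holds for months 1–43. Entering month 44 the balance is $837.46; 3.5% of the post-interest balance is now below $30.00, so the flat $30.00 minimum applies from here.
From month 44 a fixed $30.00 at rate r clears $837.46 in 42 more payments. Total: 43 + 42 = 85 months.

85 months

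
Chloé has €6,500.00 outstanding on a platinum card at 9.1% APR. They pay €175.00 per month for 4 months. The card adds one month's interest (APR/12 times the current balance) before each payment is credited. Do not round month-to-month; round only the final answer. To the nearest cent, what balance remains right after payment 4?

Monthly rate r = 9.1%/12 = 0.758333% = 0.00758333.
Each month: B ← B·(1+r) − €175.00.
Month 1: interest €49.29; balance after payment €6,374.29.
Month 2: interest €48.34; balance after payment €6,247.63.
Month 3: interest €47.38; balance after payment €6,120.01.
Month 4: interest €46.41; balance after payment €5,991.42.

€5,991.42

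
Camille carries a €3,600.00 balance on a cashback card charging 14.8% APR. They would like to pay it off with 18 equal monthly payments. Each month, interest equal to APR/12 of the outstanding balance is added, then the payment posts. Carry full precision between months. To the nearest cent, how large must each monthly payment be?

€224.25

Monthly rate r = 14.8%/12 = 1.23333% = 0.0123333.
Level-payment amortization: P = B₀·r / (1 − (1+r)^(−n)) = 3600.00·0.0123333 / (1 − 1.01233^(−18)).
Denominator 1 − (1+r)^(−18) = 0.197996377.
P = 44.4 / 0.197996377 ≈ 224.25.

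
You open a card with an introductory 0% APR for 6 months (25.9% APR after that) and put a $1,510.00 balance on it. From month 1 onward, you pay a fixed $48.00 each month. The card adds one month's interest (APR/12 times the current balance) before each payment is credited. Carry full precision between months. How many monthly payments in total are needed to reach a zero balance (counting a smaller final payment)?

Promo months 1–6 at r₀ = 0%/12 = 0; months 7+ at r₁ = 25.9%/12 = 0.0215833.
After month 6 (no interest yet): B = $1,510.00 − 6·$48.00 = $1,222.00.
Then at r₁ with $48.00/mo: n₂ = −ln(1 − r₁·B/P)/ln(1+r₁) ≈ 37.34 → 38 more payments.

44 months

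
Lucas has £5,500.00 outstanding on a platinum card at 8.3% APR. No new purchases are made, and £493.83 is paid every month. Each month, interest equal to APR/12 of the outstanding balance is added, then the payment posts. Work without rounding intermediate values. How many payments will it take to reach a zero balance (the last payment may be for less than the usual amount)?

12 payments

Monthly rate r = 8.3%/12 = 0.691667% = 0.00691667.
Recurrence: B ← B·(1+r) − £493.83.
Month 1: interest £38.04; balance after payment £5,044.21.
Month 2: interest £34.89; balance after payment £4,585.27.
Closed form: n = −ln(1 − rB₀/P)/ln(1+r) = −ln(0.92297)/ln(1.00692) ≈ 11.630, so the balance reaches zero during payment 12.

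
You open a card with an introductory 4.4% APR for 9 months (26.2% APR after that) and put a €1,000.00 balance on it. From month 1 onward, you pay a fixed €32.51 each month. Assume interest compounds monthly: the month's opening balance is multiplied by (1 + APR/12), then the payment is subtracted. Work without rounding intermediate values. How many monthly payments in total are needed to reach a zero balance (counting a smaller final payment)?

41 months

Promo months 1–9 at r₀ = 4.4%/12 = 0.00366667; months 10+ at r₁ = 26.2%/12 = 0.0218333.
After month 9: iterate B ← B·(1+r₀) − €32.51 for 9 months → €736.57.
Then at r₁ with €32.51/mo: n₂ = −ln(1 − r₁·B/P)/ln(1+r₁) ≈ 31.60 → 32 more payments.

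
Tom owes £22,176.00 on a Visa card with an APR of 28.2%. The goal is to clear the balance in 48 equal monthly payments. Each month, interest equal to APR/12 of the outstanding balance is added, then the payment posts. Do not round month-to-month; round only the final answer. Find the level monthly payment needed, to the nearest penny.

£775.42

Monthly rate r = 28.2%/12 = 2.35% = 0.0235.
Level-payment amortization: P = B₀·r / (1 − (1+r)^(−n)) = 22176.00·0.0235 / (1 − 1.0235^(−48)).
Denominator 1 − (1+r)^(−48) = 0.672068343.
P = 521.136 / 0.672068343 ≈ 775.42.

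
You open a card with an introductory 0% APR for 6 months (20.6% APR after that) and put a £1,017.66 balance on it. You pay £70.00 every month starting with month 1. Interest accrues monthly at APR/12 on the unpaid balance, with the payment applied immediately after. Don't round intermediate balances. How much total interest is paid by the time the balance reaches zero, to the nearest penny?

£54.27

Promo months 1–6 at r₀ = 0%/12 = 0; months 7+ at r₁ = 20.6%/12 = 0.0171667.
After month 6 (no interest yet): B = £1,017.66 − 6·£70.00 = £597.66.
Then at r₁ with £70.00/mo: n₂ = −ln(1 − r₁·B/P)/ln(1+r₁) ≈ 9.31 → 10 more payments.
Total paid = 15·£70.00 + £21.93 = £1,071.93; interest = £1,071.93 − £1,017.66 = £54.27.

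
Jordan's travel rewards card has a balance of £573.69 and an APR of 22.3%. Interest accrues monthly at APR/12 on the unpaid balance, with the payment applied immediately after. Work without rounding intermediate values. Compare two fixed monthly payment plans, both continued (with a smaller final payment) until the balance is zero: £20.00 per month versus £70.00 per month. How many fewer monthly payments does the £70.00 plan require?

33 fewer payments

Monthly rate r = 22.3%/12 = 1.85833% = 0.0185833.
At £20.00/mo: n = ⌈−ln(1 − rB₀/P)/ln(1+r)⌉ = 42 payments (last £7.23); total interest = total paid − £573.69 = £253.54.
At £70.00/mo: 9 payments (last £68.17); total interest £54.48.
Payments saved = 42 − 9 = 33.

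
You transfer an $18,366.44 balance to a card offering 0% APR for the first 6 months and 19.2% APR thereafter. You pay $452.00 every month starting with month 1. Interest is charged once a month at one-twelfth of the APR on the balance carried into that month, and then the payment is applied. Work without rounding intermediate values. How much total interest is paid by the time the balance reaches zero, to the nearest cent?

$7,346.90

Promo months 1–6 at r₀ = 0%/12 = 0; months 7+ at r₁ = 19.2%/12 = 0.016.
After month 6 (no interest yet): B = $18,366.44 − 6·$452.00 = $15,654.44.
Then at r₁ with $452.00/mo: n₂ = −ln(1 − r₁·B/P)/ln(1+r₁) ≈ 50.89 → 51 more payments.
Total paid = 56·$452.00 + $401.34 = $25,713.34; interest = $25,713.34 − $18,366.44 = $7,346.90.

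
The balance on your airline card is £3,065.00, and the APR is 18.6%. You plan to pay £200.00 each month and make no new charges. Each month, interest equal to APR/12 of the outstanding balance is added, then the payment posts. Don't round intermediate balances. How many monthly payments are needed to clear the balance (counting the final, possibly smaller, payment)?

18 payments

Monthly rate r = 18.6%/12 = 1.55% = 0.0155.
Recurrence: B ← B·(1+r) − £200.00.
Month 1: interest £47.51; balance after payment £2,912.51.
Month 2: interest £45.14; balance after payment £2,757.65.
Closed form: n = −ln(1 − rB₀/P)/ln(1+r) = −ln(0.76246)/ln(1.0155) ≈ 17.632, so the balance reaches zero during payment 18.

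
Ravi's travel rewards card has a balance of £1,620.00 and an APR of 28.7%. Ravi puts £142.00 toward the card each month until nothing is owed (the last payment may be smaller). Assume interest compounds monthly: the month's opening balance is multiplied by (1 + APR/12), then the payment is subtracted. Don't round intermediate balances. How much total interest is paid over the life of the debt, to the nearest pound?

£295

Monthly rate r = 28.7%/12 = 2.39167% = 0.0239167.
Payoff takes n = ⌈−ln(1 − rB₀/P)/ln(1+r)⌉ = ⌈13.481⌉ = 14 payments; the last is £68.72.
Total paid = 13·£142.00 + £68.72 = £1,914.72.
Total interest = total paid − principal = £1,914.72 − £1,620.00 = £294.72.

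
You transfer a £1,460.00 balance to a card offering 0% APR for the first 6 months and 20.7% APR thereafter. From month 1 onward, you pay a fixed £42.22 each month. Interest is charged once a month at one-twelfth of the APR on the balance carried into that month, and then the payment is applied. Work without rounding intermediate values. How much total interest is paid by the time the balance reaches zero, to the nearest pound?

£470

Promo months 1–6 at r₀ = 0%/12 = 0; months 7+ at r₁ = 20.7%/12 = 0.01725.
After month 6 (no interest yet): B = £1,460.00 − 6·£42.22 = £1,206.68.
Then at r₁ with £42.22/mo: n₂ = −ln(1 − r₁·B/P)/ln(1+r₁) ≈ 39.72 → 40 more payments.
Total paid = 45·£42.22 + £30.35 = £1,930.25; interest = £1,930.25 − £1,460.00 = £470.25.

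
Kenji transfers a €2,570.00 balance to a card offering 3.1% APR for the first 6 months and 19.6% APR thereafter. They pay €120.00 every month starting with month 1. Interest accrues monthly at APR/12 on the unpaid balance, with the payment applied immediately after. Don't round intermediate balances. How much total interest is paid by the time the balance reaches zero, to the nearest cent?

Promo months 1–6 at r₀ = 3.1%/12 = 0.00258333; months 7+ at r₁ = 19.6%/12 = 0.0163333.
After month 6: iterate B ← B·(1+r₀) − €120.00 for 6 months → €1,885.43.
Then at r₁ with €120.00/mo: n₂ = −ln(1 − r₁·B/P)/ln(1+r₁) ≈ 18.30 → 19 more payments.
Total paid = 24·€120.00 + €36.75 = €2,916.75; interest = €2,916.75 − €2,570.00 = €346.75.

€346.75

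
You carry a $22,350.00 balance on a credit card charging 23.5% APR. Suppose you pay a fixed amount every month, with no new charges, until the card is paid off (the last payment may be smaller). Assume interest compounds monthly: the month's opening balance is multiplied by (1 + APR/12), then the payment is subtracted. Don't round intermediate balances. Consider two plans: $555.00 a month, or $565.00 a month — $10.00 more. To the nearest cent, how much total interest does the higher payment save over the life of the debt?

Monthly rate r = 23.5%/12 = 1.95833% = 0.0195833.
At $555.00/mo: n = ⌈−ln(1 − rB₀/P)/ln(1+r)⌉ = 81 payments (last $75.12); total interest = total paid − $22,350.00 = $22,125.12.
At $565.00/mo: 77 payments (last $473.67); total interest $21,063.67.
Interest saved = $22,125.12 − $21,063.67 = $1,061.45.

$1,061.45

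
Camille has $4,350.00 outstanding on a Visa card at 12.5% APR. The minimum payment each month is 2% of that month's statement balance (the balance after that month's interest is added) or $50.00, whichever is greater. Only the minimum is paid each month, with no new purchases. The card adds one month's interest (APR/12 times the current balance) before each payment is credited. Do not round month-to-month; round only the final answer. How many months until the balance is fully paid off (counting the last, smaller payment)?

Monthly rate r = 12.5%/12 = 1.04167% = 0.0104167.
While 2% of the post-interest balance exceeds $50.00, each month B ← (B·(1+r))·(1 − 0.02), i.e. B shrinks by the factor (1+r)·0.98 = 0.99021.
This holds for months 1–58. Entering month 59 the balance is $2,458.28; 2% of the post-interest balance is now below $50.00, so the flat $50.00 minimum applies from here.
From month 59 a fixed $50.00 at rate r clears $2,458.28 in 70 more payments. Total: 58 + 70 = 128 months.

128 months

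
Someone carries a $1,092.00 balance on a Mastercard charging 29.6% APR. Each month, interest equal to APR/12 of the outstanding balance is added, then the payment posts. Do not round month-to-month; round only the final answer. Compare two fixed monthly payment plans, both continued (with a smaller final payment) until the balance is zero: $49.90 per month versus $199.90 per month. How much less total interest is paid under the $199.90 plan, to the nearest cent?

Monthly rate r = 29.6%/12 = 2.46667% = 0.0246667.
At $49.90/mo: n = ⌈−ln(1 − rB₀/P)/ln(1+r)⌉ = 32 payments (last $42.48); total interest = total paid − $1,092.00 = $497.38.
At $199.90/mo: 6 payments (last $187.98); total interest $95.48.
Interest saved = $497.38 − $95.48 = $401.90.

$401.90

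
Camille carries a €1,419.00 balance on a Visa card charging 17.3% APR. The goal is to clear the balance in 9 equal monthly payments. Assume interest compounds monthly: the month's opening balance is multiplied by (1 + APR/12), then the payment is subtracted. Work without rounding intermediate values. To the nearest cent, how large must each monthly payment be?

€169.25

Monthly rate r = 17.3%/12 = 1.44167% = 0.0144167.
Level-payment amortization: P = B₀·r / (1 − (1+r)^(−n)) = 1419.00·0.0144167 / (1 − 1.01442^(−9)).
Denominator 1 − (1+r)^(−9) = 0.12087098.
P = 20.4573 / 0.12087098 ≈ 169.25.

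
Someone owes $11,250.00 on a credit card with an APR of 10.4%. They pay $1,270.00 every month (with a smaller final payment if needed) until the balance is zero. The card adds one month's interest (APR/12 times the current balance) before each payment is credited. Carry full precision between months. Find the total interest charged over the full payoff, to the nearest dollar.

Monthly rate r = 10.4%/12 = 0.866667% = 0.00866667.
Payoff takes n = ⌈−ln(1 − rB₀/P)/ln(1+r)⌉ = ⌈9.257⌉ = 10 payments; the last is $326.99.
Total paid = 9·$1,270.00 + $326.99 = $11,756.99.
Total interest = total paid − principal = $11,756.99 − $11,250.00 = $506.99.

$507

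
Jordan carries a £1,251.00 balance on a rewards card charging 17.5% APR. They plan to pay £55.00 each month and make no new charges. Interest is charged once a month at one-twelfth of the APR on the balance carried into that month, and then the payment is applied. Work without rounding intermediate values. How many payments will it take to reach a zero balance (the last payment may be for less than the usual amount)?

28 payments

Monthly rate r = 17.5%/12 = 1.45833% = 0.0145833.
Recurrence: B ← B·(1+r) − £55.00.
Month 1: interest £18.24; balance after payment £1,214.24.
Month 2: interest £17.71; balance after payment £1,176.95.
Closed form: n = −ln(1 − rB₀/P)/ln(1+r) = −ln(0.6683)/ln(1.01458) ≈ 27.837, so the balance reaches zero during payment 28.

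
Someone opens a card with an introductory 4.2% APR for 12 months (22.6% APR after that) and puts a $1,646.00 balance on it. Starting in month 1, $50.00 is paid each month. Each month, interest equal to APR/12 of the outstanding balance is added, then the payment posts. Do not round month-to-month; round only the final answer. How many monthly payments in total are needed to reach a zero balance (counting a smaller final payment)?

Promo months 1–12 at r₀ = 4.2%/12 = 0.0035; months 13+ at r₁ = 22.6%/12 = 0.0188333.
After month 12: iterate B ← B·(1+r₀) − $50.00 for 12 months → $1,104.79.
Then at r₁ with $50.00/mo: n₂ = −ln(1 − r₁·B/P)/ln(1+r₁) ≈ 28.84 → 29 more payments.

41 payments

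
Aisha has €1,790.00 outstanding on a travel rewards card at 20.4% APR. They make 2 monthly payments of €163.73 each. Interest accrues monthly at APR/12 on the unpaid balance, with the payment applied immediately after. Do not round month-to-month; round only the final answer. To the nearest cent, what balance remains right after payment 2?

Monthly rate r = 20.4%/12 = 1.7% = 0.017.
Each month: B ← B·(1+r) − €163.73.
Month 1: interest €30.43; balance after payment €1,656.70.
Month 2: interest €28.16; balance after payment €1,521.13.

€1,521.13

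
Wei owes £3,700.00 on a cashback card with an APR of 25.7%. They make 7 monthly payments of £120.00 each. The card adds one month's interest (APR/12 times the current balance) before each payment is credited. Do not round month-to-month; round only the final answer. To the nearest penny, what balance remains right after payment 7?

£3,395.69

Monthly rate r = 25.7%/12 = 2.14167% = 0.0214167.
Each month: B ← B·(1+r) − £120.00.
Month 1: interest £79.24; balance after payment £3,659.24.
Month 2: interest £78.37; balance after payment £3,617.61.
Month 3: interest £77.48; balance after payment £3,575.09.
Month 4: interest £76.57; balance after payment £3,531.65.
Month 5: interest £75.64; balance after payment £3,487.29.
Month 6: interest £74.69; balance after payment £3,441.98.
Month 7: interest £73.72; balance after payment £3,395.69.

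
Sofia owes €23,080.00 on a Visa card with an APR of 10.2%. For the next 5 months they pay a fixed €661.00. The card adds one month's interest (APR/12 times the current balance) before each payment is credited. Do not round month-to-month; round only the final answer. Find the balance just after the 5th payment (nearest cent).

Monthly rate r = 10.2%/12 = 0.85% = 0.0085.
Each month: B ← B·(1+r) − €661.00.
Month 1: interest €196.18; balance after payment €22,615.18.
Month 2: interest €192.23; balance after payment €22,146.41.
Month 3: interest €188.24; balance after payment €21,673.65.
Month 4: interest €184.23; balance after payment €21,196.88.
Month 5: interest €180.17; balance after payment €20,716.05.

€20,716.05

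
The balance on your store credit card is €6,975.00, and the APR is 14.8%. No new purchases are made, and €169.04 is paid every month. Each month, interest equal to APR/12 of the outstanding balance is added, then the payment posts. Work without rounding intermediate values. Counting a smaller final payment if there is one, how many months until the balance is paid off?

59 payments

Monthly rate r = 14.8%/12 = 1.23333% = 0.0123333.
Recurrence: B ← B·(1+r) − €169.04.
Month 1: interest €86.03; balance after payment €6,891.98.
Month 2: interest €85.00; balance after payment €6,807.95.
Closed form: n = −ln(1 − rB₀/P)/ln(1+r) = −ln(0.4911)/ln(1.01233) ≈ 58.013, so the balance reaches zero during payment 59.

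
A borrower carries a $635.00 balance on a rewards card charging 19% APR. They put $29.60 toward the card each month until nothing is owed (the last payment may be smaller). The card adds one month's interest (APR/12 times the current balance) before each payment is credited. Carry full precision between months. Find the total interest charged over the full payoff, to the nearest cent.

$147.04

Monthly rate r = 19%/12 = 1.58333% = 0.0158333.
Payoff takes n = ⌈−ln(1 − rB₀/P)/ln(1+r)⌉ = ⌈26.418⌉ = 27 payments; the last is $12.44.
Total paid = 26·$29.60 + $12.44 = $782.04.
Total interest = total paid − principal = $782.04 − $635.00 = $147.04.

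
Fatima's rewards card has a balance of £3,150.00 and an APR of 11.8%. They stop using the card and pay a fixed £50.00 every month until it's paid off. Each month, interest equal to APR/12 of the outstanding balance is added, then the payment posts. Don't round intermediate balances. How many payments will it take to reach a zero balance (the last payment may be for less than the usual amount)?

Monthly rate r = 11.8%/12 = 0.983333% = 0.00983333.
Recurrence: B ← B·(1+r) − £50.00.
Month 1: interest £30.98; balance after payment £3,130.97.
Month 2: interest £30.79; balance after payment £3,111.76.
Closed form: n = −ln(1 − rB₀/P)/ln(1+r) = −ln(0.3805)/ln(1.00983) ≈ 98.747, so the balance reaches zero during payment 99.

99 payments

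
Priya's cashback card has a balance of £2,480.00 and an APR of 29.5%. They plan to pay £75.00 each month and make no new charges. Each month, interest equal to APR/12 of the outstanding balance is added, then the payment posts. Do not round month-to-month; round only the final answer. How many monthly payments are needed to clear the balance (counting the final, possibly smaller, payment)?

Monthly rate r = 29.5%/12 = 2.45833% = 0.0245833.
Recurrence: B ← B·(1+r) − £75.00.
Month 1: interest £60.97; balance after payment £2,465.97.
Month 2: interest £60.62; balance after payment £2,451.59.
Closed form: n = −ln(1 − rB₀/P)/ln(1+r) = −ln(0.18711)/ln(1.02458) ≈ 69.013, so the balance reaches zero during payment 70.

70 months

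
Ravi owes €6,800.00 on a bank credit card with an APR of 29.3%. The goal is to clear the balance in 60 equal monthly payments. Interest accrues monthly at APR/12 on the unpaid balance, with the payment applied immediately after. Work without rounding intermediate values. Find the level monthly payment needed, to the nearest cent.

€217.09

Monthly rate r = 29.3%/12 = 2.44167% = 0.0244167.
Level-payment amortization: P = B₀·r / (1 − (1+r)^(−n)) = 6800.00·0.0244167 / (1 − 1.02442^(−60)).
Denominator 1 − (1+r)^(−60) = 0.764819199.
P = 166.033 / 0.764819199 ≈ 217.09.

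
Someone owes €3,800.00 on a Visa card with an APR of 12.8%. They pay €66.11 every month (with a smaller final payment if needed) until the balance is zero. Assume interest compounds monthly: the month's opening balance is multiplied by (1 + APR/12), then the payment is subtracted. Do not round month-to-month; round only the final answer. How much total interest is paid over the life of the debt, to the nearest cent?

€2,117.11

Monthly rate r = 12.8%/12 = 1.06667% = 0.0106667.
Payoff takes n = ⌈−ln(1 − rB₀/P)/ln(1+r)⌉ = ⌈89.503⌉ = 90 payments; the last is €33.32.
Total paid = 89·€66.11 + €33.32 = €5,917.11.
Total interest = total paid − principal = €5,917.11 − €3,800.00 = €2,117.11.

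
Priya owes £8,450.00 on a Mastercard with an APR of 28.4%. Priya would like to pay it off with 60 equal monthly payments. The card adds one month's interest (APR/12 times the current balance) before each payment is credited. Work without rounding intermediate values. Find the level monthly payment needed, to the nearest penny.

£265.14

Monthly rate r = 28.4%/12 = 2.36667% = 0.0236667.
Level-payment amortization: P = B₀·r / (1 − (1+r)^(−n)) = 8450.00·0.0236667 / (1 − 1.02367^(−60)).
Denominator 1 − (1+r)^(−60) = 0.754254091.
P = 199.983 / 0.754254091 ≈ 265.14.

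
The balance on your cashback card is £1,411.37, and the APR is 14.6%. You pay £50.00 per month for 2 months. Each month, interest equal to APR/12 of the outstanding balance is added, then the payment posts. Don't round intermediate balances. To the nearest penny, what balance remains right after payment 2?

Monthly rate r = 14.6%/12 = 1.21667% = 0.0121667.
Each month: B ← B·(1+r) − £50.00.
Month 1: interest £17.17; balance after payment £1,378.54.
Month 2: interest £16.77; balance after payment £1,345.31.

£1,345.31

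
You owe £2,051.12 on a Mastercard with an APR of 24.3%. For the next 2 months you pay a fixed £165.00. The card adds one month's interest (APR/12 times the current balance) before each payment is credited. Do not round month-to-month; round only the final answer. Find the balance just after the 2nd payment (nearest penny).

£1,801.69

Monthly rate r = 24.3%/12 = 2.025% = 0.02025.
Each month: B ← B·(1+r) − £165.00.
Month 1: interest £41.54; balance after payment £1,927.66.
Month 2: interest £39.04; balance after payment £1,801.69.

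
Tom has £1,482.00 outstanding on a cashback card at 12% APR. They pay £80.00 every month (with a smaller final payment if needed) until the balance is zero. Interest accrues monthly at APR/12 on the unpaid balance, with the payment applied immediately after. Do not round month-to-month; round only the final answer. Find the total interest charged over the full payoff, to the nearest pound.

Monthly rate r = 12%/12 = 1% = 0.01.
Payoff takes n = ⌈−ln(1 − rB₀/P)/ln(1+r)⌉ = ⌈20.590⌉ = 21 payments; the last is £47.27.
Total paid = 20·£80.00 + £47.27 = £1,647.27.
Total interest = total paid − principal = £1,647.27 − £1,482.00 = £165.27.

£165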